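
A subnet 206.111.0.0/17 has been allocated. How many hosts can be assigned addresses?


Host bits = 32 - 17 = 15
Total addresses = 2^15 = 32768
Usable = total - 2 (network and broadcast)
Usable hosts: 32766


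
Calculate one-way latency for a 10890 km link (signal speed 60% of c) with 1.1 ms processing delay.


Speed = 0.6 * 3e5 km/s = 180000 km/s
Propagation delay = 10890 / 180000 = 0.0605 s = 60.5 ms
Processing delay = 1.1 ms
Total one-way latency = 61.6 ms


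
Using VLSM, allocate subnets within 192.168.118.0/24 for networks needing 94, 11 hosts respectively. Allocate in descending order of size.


94 hosts -> /25 (126 usable): 192.168.118.0/25
11 hosts -> /28 (14 usable): 192.168.118.128/28
Allocation: 192.168.118.0/25 (94 hosts, 126 usable); 192.168.118.128/28 (11 hosts, 14 usable)


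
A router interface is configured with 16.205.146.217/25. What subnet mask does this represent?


/25 means 25 network bits, 7 host bits
Binary: 11111111111111111111111110000000
Mask: 255.255.255.128


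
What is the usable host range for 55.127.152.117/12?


Network: 55.112.0.0
Broadcast: 55.127.255.255
First usable = network + 1
Last usable = broadcast - 1
Range: 55.112.0.1 to 55.127.255.254


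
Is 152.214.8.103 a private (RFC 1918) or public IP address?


RFC 1918 private ranges:
  10.0.0.0/8 (10.0.0.0 - 10.255.255.255)
  172.16.0.0/12 (172.16.0.0 - 172.31.255.255)
  192.168.0.0/16 (192.168.0.0 - 192.168.255.255)
Public (not in any RFC 1918 range)


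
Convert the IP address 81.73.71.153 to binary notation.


81 = 01010001
73 = 01001001
71 = 01000111
153 = 10011001
Binary: 01010001.01001001.01000111.10011001


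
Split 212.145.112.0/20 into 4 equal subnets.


New prefix = 20 + 2 = 22
Each subnet has 1024 addresses
  212.145.112.0/22
  212.145.116.0/22
  212.145.120.0/22
  212.145.124.0/22
Subnets: 212.145.112.0/22, 212.145.116.0/22, 212.145.120.0/22, 212.145.124.0/22


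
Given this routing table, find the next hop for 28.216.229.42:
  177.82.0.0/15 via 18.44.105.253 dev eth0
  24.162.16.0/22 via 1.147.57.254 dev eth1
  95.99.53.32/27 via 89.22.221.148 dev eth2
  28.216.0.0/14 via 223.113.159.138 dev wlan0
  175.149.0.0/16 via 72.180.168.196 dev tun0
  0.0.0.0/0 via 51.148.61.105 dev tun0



Longest prefix match for 28.216.229.42:
  /15 177.82.0.0: no
  /22 24.162.16.0: no
  /27 95.99.53.32: no
  /14 28.216.0.0: MATCH
  /16 175.149.0.0: no
  /0 0.0.0.0: MATCH
Selected: next-hop 223.113.159.138 via wlan0 (matched /14)


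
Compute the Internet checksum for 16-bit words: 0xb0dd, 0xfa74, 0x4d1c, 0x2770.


Sum all words (with carry folding):
+ 0xb0dd = 0xb0dd
+ 0xfa74 = 0xab52
+ 0x4d1c = 0xf86e
+ 0x2770 = 0x1fdf
One's complement: ~0x1fdf
Checksum = 0xe020


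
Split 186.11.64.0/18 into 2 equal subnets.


New prefix = 18 + 1 = 19
Each subnet has 8192 addresses
  186.11.64.0/19
  186.11.96.0/19
Subnets: 186.11.64.0/19, 186.11.96.0/19


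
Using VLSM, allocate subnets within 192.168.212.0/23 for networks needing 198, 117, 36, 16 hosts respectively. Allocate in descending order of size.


198 hosts -> /24 (254 usable): 192.168.212.0/24
117 hosts -> /25 (126 usable): 192.168.213.0/25
36 hosts -> /26 (62 usable): 192.168.213.128/26
16 hosts -> /27 (30 usable): 192.168.213.192/27
Allocation: 192.168.212.0/24 (198 hosts, 254 usable); 192.168.213.0/25 (117 hosts, 126 usable); 192.168.213.128/26 (36 hosts, 62 usable); 192.168.213.192/27 (16 hosts, 30 usable)


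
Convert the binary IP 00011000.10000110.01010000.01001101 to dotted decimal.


00011000 = 24
10000110 = 134
01010000 = 80
01001101 = 77
IP: 24.134.80.77


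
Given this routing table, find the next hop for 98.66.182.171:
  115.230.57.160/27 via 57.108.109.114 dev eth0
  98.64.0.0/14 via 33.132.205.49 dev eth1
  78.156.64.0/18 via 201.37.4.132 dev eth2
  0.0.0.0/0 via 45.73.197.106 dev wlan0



Longest prefix match for 98.66.182.171:
  /27 115.230.57.160: no
  /14 98.64.0.0: MATCH
  /18 78.156.64.0: no
  /0 0.0.0.0: MATCH
Selected: next-hop 33.132.205.49 via eth1 (matched /14)


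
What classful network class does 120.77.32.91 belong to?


First octet: 120
Binary: 01111000
0xxxxxxx -> Class A (1-126)
Class A, default mask 255.0.0.0 (/8)


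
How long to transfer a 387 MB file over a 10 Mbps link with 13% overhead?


Effective throughput = 10 * (1 - 13/100) = 8.7 Mbps
File size in Mb = 387 * 8 = 3096 Mb
Time = 3096 / 8.7
Time = 355.8621 seconds


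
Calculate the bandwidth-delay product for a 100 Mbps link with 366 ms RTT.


BDP = bandwidth * RTT
= 100 Mbps * 366 ms
= 100 * 1e6 * 366 / 1000 bits
= 36600000 bits
= 4575000 bytes
= 4467.7734 KB
BDP = 36600000 bits (4575000 bytes)


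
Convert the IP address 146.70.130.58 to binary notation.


146 = 10010010
70 = 01000110
130 = 10000010
58 = 00111010
Binary: 10010010.01000110.10000010.00111010


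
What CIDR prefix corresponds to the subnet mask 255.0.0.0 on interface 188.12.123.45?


Binary: 11111111.00000000.00000000.00000000
Count leading 1s
Prefix: /8


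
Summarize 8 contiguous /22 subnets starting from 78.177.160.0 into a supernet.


Original prefix: /22
Number of subnets: 8 = 2^3
New prefix = 22 - 3 = 19
Supernet: 78.177.160.0/19


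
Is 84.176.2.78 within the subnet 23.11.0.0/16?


Subnet network: 23.11.0.0
Test IP AND mask: 84.176.0.0
No, 84.176.2.78 is not in 23.11.0.0/16


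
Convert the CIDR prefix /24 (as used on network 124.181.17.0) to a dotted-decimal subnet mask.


/24 means 24 network bits, 8 host bits
Binary: 11111111111111111111111100000000
Mask: 255.255.255.0


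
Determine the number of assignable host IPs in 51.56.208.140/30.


Host bits = 32 - 30 = 2
Total addresses = 2^2 = 4
Usable = total - 2 (network and broadcast)
Usable hosts: 2


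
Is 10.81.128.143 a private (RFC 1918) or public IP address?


RFC 1918 private ranges:
  10.0.0.0/8 (10.0.0.0 - 10.255.255.255)
  172.16.0.0/12 (172.16.0.0 - 172.31.255.255)
  192.168.0.0/16 (192.168.0.0 - 192.168.255.255)
Private (in 10.0.0.0/8)


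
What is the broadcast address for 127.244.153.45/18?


Network: 127.244.128.0/18
Host bits = 14
Set all host bits to 1:
Broadcast: 127.244.191.255


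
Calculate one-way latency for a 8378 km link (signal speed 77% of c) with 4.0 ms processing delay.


Speed = 0.77 * 3e5 km/s = 231000 km/s
Propagation delay = 8378 / 231000 = 0.0363 s = 36.2684 ms
Processing delay = 4.0 ms
Total one-way latency = 40.2684 ms


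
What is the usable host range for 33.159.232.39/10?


Network: 33.128.0.0
Broadcast: 33.191.255.255
First usable = network + 1
Last usable = broadcast - 1
Range: 33.128.0.1 to 33.191.255.254


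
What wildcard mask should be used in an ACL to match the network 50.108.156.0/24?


Subnet mask: 255.255.255.0
Wildcard = 255.255.255.255 - subnet mask
255 - 255 = 0
255 - 255 = 0
255 - 255 = 0
255 - 0 = 255
Wildcard: 0.0.0.255


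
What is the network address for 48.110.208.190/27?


IP:   00110000.01101110.11010000.10111110
Mask: 11111111.11111111.11111111.11100000
AND operation:
Net:  00110000.01101110.11010000.10100000
Network: 48.110.208.160/27


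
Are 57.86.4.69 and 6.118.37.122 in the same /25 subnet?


Mask: 255.255.255.128
57.86.4.69 AND mask = 57.86.4.0
6.118.37.122 AND mask = 6.118.37.0
No, different subnets (57.86.4.0 vs 6.118.37.0)


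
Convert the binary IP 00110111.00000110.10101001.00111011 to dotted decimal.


00110111 = 55
00000110 = 6
10101001 = 169
00111011 = 59
IP: 55.6.169.59


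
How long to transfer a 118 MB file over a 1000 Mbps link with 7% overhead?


Effective throughput = 1000 * (1 - 7/100) = 930.0 Mbps
File size in Mb = 118 * 8 = 944 Mb
Time = 944 / 930.0
Time = 1.0151 seconds


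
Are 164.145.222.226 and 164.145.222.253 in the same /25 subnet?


Mask: 255.255.255.128
164.145.222.226 AND mask = 164.145.222.128
164.145.222.253 AND mask = 164.145.222.128
Yes, same subnet (164.145.222.128)


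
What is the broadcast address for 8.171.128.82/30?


Network: 8.171.128.80/30
Host bits = 2
Set all host bits to 1:
Broadcast: 8.171.128.83


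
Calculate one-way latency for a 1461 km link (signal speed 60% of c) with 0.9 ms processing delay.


Speed = 0.6 * 3e5 km/s = 180000 km/s
Propagation delay = 1461 / 180000 = 0.0081 s = 8.1167 ms
Processing delay = 0.9 ms
Total one-way latency = 9.0167 ms


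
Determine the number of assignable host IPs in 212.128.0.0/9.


Host bits = 32 - 9 = 23
Total addresses = 2^23 = 8388608
Usable = total - 2 (network and broadcast)
Usable hosts: 8388606


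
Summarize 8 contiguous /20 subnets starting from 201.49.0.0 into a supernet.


Original prefix: /20
Number of subnets: 8 = 2^3
New prefix = 20 - 3 = 17
Supernet: 201.49.0.0/17


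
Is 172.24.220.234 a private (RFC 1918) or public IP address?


RFC 1918 private ranges:
  10.0.0.0/8 (10.0.0.0 - 10.255.255.255)
  172.16.0.0/12 (172.16.0.0 - 172.31.255.255)
  192.168.0.0/16 (192.168.0.0 - 192.168.255.255)
Private (in 172.16.0.0/12)


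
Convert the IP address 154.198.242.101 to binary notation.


154 = 10011010
198 = 11000110
242 = 11110010
101 = 01100101
Binary: 10011010.11000110.11110010.01100101


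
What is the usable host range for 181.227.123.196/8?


Network: 181.0.0.0
Broadcast: 181.255.255.255
First usable = network + 1
Last usable = broadcast - 1
Range: 181.0.0.1 to 181.255.255.254


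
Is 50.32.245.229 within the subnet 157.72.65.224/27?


Subnet network: 157.72.65.224
Test IP AND mask: 50.32.245.224
No, 50.32.245.229 is not in 157.72.65.224/27


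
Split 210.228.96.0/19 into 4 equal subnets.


New prefix = 19 + 2 = 21
Each subnet has 2048 addresses
  210.228.96.0/21
  210.228.104.0/21
  210.228.112.0/21
  210.228.120.0/21
Subnets: 210.228.96.0/21, 210.228.104.0/21, 210.228.112.0/21, 210.228.120.0/21


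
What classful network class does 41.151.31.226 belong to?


First octet: 41
Binary: 00101001
0xxxxxxx -> Class A (1-126)
Class A, default mask 255.0.0.0 (/8)


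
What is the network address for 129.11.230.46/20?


IP:   10000001.00001011.11100110.00101110
Mask: 11111111.11111111.11110000.00000000
AND operation:
Net:  10000001.00001011.11100000.00000000
Network: 129.11.224.0/20


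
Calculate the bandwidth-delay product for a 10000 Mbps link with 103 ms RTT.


BDP = bandwidth * RTT
= 10000 Mbps * 103 ms
= 10000 * 1e6 * 103 / 1000 bits
= 1030000000 bits
= 128750000 bytes
= 125732.4219 KB
BDP = 1030000000 bits (128750000 bytes)


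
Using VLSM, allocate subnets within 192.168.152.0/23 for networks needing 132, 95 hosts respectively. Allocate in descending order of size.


132 hosts -> /24 (254 usable): 192.168.152.0/24
95 hosts -> /25 (126 usable): 192.168.153.0/25
Allocation: 192.168.152.0/24 (132 hosts, 254 usable); 192.168.153.0/25 (95 hosts, 126 usable)


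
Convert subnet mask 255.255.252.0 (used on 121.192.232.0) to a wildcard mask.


Subnet mask: 255.255.252.0
Wildcard = 255.255.255.255 - subnet mask
255 - 255 = 0
255 - 255 = 0
255 - 252 = 3
255 - 0 = 255
Wildcard: 0.0.3.255


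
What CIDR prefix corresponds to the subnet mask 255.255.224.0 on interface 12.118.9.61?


Binary: 11111111.11111111.11100000.00000000
Count leading 1s
Prefix: /19


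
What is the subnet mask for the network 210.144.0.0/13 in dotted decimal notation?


/13 means 13 network bits, 19 host bits
Binary: 11111111111110000000000000000000
Mask: 255.248.0.0


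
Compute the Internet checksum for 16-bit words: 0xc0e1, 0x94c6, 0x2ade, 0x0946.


Sum all words (with carry folding):
+ 0xc0e1 = 0xc0e1
+ 0x94c6 = 0x55a8
+ 0x2ade = 0x8086
+ 0x0946 = 0x89cc
One's complement: ~0x89cc
Checksum = 0x7633


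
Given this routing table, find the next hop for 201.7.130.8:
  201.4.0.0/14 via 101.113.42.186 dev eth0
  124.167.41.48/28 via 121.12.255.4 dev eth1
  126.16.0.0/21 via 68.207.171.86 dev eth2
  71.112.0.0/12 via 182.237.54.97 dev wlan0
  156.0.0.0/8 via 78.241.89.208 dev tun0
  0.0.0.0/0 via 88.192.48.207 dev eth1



Longest prefix match for 201.7.130.8:
  /14 201.4.0.0: MATCH
  /28 124.167.41.48: no
  /21 126.16.0.0: no
  /12 71.112.0.0: no
  /8 156.0.0.0: no
  /0 0.0.0.0: MATCH
Selected: next-hop 101.113.42.186 via eth0 (matched /14)


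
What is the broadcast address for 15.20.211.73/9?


Network: 15.0.0.0/9
Host bits = 23
Set all host bits to 1:
Broadcast: 15.127.255.255


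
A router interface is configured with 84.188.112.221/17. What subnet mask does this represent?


/17 means 17 network bits, 15 host bits
Binary: 11111111111111111000000000000000
Mask: 255.255.128.0


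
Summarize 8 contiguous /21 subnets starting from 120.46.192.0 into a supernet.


Original prefix: /21
Number of subnets: 8 = 2^3
New prefix = 21 - 3 = 18
Supernet: 120.46.192.0/18


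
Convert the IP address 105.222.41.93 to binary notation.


105 = 01101001
222 = 11011110
41 = 00101001
93 = 01011101
Binary: 01101001.11011110.00101001.01011101


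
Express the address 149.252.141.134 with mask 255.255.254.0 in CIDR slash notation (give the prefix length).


Binary: 11111111.11111111.11111110.00000000
Count leading 1s
Prefix: /23


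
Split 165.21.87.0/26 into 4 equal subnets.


New prefix = 26 + 2 = 28
Each subnet has 16 addresses
  165.21.87.0/28
  165.21.87.16/28
  165.21.87.32/28
  165.21.87.48/28
Subnets: 165.21.87.0/28, 165.21.87.16/28, 165.21.87.32/28, 165.21.87.48/28


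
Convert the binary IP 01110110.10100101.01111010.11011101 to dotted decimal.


01110110 = 118
10100101 = 165
01111010 = 122
11011101 = 221
IP: 118.165.122.221


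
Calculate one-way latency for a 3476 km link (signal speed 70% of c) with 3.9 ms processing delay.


Speed = 0.7 * 3e5 km/s = 210000 km/s
Propagation delay = 3476 / 210000 = 0.0166 s = 16.5524 ms
Processing delay = 3.9 ms
Total one-way latency = 20.4524 ms


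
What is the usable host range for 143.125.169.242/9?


Network: 143.0.0.0
Broadcast: 143.127.255.255
First usable = network + 1
Last usable = broadcast - 1
Range: 143.0.0.1 to 143.127.255.254


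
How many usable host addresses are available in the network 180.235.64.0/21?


Host bits = 32 - 21 = 11
Total addresses = 2^11 = 2048
Usable = total - 2 (network and broadcast)
Usable hosts: 2046


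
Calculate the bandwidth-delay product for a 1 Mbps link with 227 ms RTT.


BDP = bandwidth * RTT
= 1 Mbps * 227 ms
= 1 * 1e6 * 227 / 1000 bits
= 227000 bits
= 28375 bytes
= 27.71 KB
BDP = 227000 bits (28375 bytes)


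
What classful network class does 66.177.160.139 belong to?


First octet: 66
Binary: 01000010
0xxxxxxx -> Class A (1-126)
Class A, default mask 255.0.0.0 (/8)


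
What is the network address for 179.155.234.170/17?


IP:   10110011.10011011.11101010.10101010
Mask: 11111111.11111111.10000000.00000000
AND operation:
Net:  10110011.10011011.10000000.00000000
Network: 179.155.128.0/17


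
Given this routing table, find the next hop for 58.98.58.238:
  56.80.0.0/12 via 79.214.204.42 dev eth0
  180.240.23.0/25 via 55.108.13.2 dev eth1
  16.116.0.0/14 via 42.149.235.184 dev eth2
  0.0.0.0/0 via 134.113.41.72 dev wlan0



Longest prefix match for 58.98.58.238:
  /12 56.80.0.0: no
  /25 180.240.23.0: no
  /14 16.116.0.0: no
  /0 0.0.0.0: MATCH
Selected: next-hop 134.113.41.72 via wlan0 (matched /0)


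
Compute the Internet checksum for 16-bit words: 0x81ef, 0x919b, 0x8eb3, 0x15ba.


Sum all words (with carry folding):
+ 0x81ef = 0x81ef
+ 0x919b = 0x138b
+ 0x8eb3 = 0xa23e
+ 0x15ba = 0xb7f8
One's complement: ~0xb7f8
Checksum = 0x4807


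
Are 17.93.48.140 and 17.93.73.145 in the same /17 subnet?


Mask: 255.255.128.0
17.93.48.140 AND mask = 17.93.0.0
17.93.73.145 AND mask = 17.93.0.0
Yes, same subnet (17.93.0.0)


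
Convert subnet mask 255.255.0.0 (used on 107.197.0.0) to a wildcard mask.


Subnet mask: 255.255.0.0
Wildcard = 255.255.255.255 - subnet mask
255 - 255 = 0
255 - 255 = 0
255 - 0 = 255
255 - 0 = 255
Wildcard: 0.0.255.255


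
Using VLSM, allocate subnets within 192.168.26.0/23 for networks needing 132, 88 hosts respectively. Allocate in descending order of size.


132 hosts -> /24 (254 usable): 192.168.26.0/24
88 hosts -> /25 (126 usable): 192.168.27.0/25
Allocation: 192.168.26.0/24 (132 hosts, 254 usable); 192.168.27.0/25 (88 hosts, 126 usable)


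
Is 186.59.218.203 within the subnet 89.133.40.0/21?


Subnet network: 89.133.40.0
Test IP AND mask: 186.59.216.0
No, 186.59.218.203 is not in 89.133.40.0/21


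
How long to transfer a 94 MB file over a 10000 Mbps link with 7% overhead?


Effective throughput = 10000 * (1 - 7/100) = 9300 Mbps
File size in Mb = 94 * 8 = 752 Mb
Time = 752 / 9300
Time = 0.0809 seconds


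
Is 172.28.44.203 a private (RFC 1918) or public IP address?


RFC 1918 private ranges:
  10.0.0.0/8 (10.0.0.0 - 10.255.255.255)
  172.16.0.0/12 (172.16.0.0 - 172.31.255.255)
  192.168.0.0/16 (192.168.0.0 - 192.168.255.255)
Private (in 172.16.0.0/12)


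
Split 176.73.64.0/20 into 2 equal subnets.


New prefix = 20 + 1 = 21
Each subnet has 2048 addresses
  176.73.64.0/21
  176.73.72.0/21
Subnets: 176.73.64.0/21, 176.73.72.0/21


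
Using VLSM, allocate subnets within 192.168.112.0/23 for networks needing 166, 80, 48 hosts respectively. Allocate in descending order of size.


166 hosts -> /24 (254 usable): 192.168.112.0/24
80 hosts -> /25 (126 usable): 192.168.113.0/25
48 hosts -> /26 (62 usable): 192.168.113.128/26
Allocation: 192.168.112.0/24 (166 hosts, 254 usable); 192.168.113.0/25 (80 hosts, 126 usable); 192.168.113.128/26 (48 hosts, 62 usable)


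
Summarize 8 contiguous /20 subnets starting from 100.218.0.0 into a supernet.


Original prefix: /20
Number of subnets: 8 = 2^3
New prefix = 20 - 3 = 17
Supernet: 100.218.0.0/17


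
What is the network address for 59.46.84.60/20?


IP:   00111011.00101110.01010100.00111100
Mask: 11111111.11111111.11110000.00000000
AND operation:
Net:  00111011.00101110.01010000.00000000
Network: 59.46.80.0/20


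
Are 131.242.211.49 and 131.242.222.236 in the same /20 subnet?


Mask: 255.255.240.0
131.242.211.49 AND mask = 131.242.208.0
131.242.222.236 AND mask = 131.242.208.0
Yes, same subnet (131.242.208.0)


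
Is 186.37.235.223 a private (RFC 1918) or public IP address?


RFC 1918 private ranges:
  10.0.0.0/8 (10.0.0.0 - 10.255.255.255)
  172.16.0.0/12 (172.16.0.0 - 172.31.255.255)
  192.168.0.0/16 (192.168.0.0 - 192.168.255.255)
Public (not in any RFC 1918 range)


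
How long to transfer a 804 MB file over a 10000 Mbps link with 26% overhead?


Effective throughput = 10000 * (1 - 26/100) = 7400 Mbps
File size in Mb = 804 * 8 = 6432 Mb
Time = 6432 / 7400
Time = 0.8692 seconds


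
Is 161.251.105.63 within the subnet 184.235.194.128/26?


Subnet network: 184.235.194.128
Test IP AND mask: 161.251.105.0
No, 161.251.105.63 is not in 184.235.194.128/26


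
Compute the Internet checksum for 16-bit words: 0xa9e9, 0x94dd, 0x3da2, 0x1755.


Sum all words (with carry folding):
+ 0xa9e9 = 0xa9e9
+ 0x94dd = 0x3ec7
+ 0x3da2 = 0x7c69
+ 0x1755 = 0x93be
One's complement: ~0x93be
Checksum = 0x6c41


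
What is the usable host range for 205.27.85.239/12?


Network: 205.16.0.0
Broadcast: 205.31.255.255
First usable = network + 1
Last usable = broadcast - 1
Range: 205.16.0.1 to 205.31.255.254


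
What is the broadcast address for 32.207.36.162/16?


Network: 32.207.0.0/16
Host bits = 16
Set all host bits to 1:
Broadcast: 32.207.255.255


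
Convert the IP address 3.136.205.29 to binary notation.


3 = 00000011
136 = 10001000
205 = 11001101
29 = 00011101
Binary: 00000011.10001000.11001101.00011101


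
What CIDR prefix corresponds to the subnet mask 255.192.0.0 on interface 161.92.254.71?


Binary: 11111111.11000000.00000000.00000000
Count leading 1s
Prefix: /10


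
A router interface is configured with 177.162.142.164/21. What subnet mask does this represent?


/21 means 21 network bits, 11 host bits
Binary: 11111111111111111111100000000000
Mask: 255.255.248.0


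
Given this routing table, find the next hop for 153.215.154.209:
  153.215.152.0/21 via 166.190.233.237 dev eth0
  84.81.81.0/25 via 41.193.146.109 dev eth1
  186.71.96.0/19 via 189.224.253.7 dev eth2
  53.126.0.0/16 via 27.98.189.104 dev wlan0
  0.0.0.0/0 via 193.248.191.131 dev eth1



Longest prefix match for 153.215.154.209:
  /21 153.215.152.0: MATCH
  /25 84.81.81.0: no
  /19 186.71.96.0: no
  /16 53.126.0.0: no
  /0 0.0.0.0: MATCH
Selected: next-hop 166.190.233.237 via eth0 (matched /21)


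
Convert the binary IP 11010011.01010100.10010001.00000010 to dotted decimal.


11010011 = 211
01010100 = 84
10010001 = 145
00000010 = 2
IP: 211.84.145.2


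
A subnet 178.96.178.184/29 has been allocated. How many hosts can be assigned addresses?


Host bits = 32 - 29 = 3
Total addresses = 2^3 = 8
Usable = total - 2 (network and broadcast)
Usable hosts: 6


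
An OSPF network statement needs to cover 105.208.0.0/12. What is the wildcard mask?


Subnet mask: 255.240.0.0
Wildcard = 255.255.255.255 - subnet mask
255 - 255 = 0
255 - 240 = 15
255 - 0 = 255
255 - 0 = 255
Wildcard: 0.15.255.255


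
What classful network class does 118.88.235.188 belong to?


First octet: 118
Binary: 01110110
0xxxxxxx -> Class A (1-126)
Class A, default mask 255.0.0.0 (/8)


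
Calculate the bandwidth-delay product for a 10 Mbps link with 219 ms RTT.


BDP = bandwidth * RTT
= 10 Mbps * 219 ms
= 10 * 1e6 * 219 / 1000 bits
= 2190000 bits
= 273750 bytes
= 267.334 KB
BDP = 2190000 bits (273750 bytes)


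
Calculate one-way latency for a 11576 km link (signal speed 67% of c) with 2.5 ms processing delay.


Speed = 0.67 * 3e5 km/s = 201000 km/s
Propagation delay = 11576 / 201000 = 0.0576 s = 57.592 ms
Processing delay = 2.5 ms
Total one-way latency = 60.092 ms


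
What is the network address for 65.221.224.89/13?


IP:   01000001.11011101.11100000.01011001
Mask: 11111111.11111000.00000000.00000000
AND operation:
Net:  01000001.11011000.00000000.00000000
Network: 65.216.0.0/13


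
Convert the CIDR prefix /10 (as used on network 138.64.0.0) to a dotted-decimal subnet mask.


/10 means 10 network bits, 22 host bits
Binary: 11111111110000000000000000000000
Mask: 255.192.0.0


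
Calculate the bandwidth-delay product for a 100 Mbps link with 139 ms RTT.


BDP = bandwidth * RTT
= 100 Mbps * 139 ms
= 100 * 1e6 * 139 / 1000 bits
= 13900000 bits
= 1737500 bytes
= 1696.7773 KB
BDP = 13900000 bits (1737500 bytes)


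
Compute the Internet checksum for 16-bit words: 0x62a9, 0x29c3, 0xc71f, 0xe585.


Sum all words (with carry folding):
+ 0x62a9 = 0x62a9
+ 0x29c3 = 0x8c6c
+ 0xc71f = 0x538c
+ 0xe585 = 0x3912
One's complement: ~0x3912
Checksum = 0xc6ed


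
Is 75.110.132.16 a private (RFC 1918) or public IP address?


RFC 1918 private ranges:
  10.0.0.0/8 (10.0.0.0 - 10.255.255.255)
  172.16.0.0/12 (172.16.0.0 - 172.31.255.255)
  192.168.0.0/16 (192.168.0.0 - 192.168.255.255)
Public (not in any RFC 1918 range)


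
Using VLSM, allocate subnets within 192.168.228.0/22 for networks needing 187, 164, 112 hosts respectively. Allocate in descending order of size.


187 hosts -> /24 (254 usable): 192.168.228.0/24
164 hosts -> /24 (254 usable): 192.168.229.0/24
112 hosts -> /25 (126 usable): 192.168.230.0/25
Allocation: 192.168.228.0/24 (187 hosts, 254 usable); 192.168.229.0/24 (164 hosts, 254 usable); 192.168.230.0/25 (112 hosts, 126 usable)


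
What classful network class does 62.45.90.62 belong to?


First octet: 62
Binary: 00111110
0xxxxxxx -> Class A (1-126)
Class A, default mask 255.0.0.0 (/8)


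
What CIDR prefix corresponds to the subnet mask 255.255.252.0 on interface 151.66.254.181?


Binary: 11111111.11111111.11111100.00000000
Count leading 1s
Prefix: /22


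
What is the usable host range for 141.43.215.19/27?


Network: 141.43.215.0
Broadcast: 141.43.215.31
First usable = network + 1
Last usable = broadcast - 1
Range: 141.43.215.1 to 141.43.215.30


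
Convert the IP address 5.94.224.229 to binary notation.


5 = 00000101
94 = 01011110
224 = 11100000
229 = 11100101
Binary: 00000101.01011110.11100000.11100101


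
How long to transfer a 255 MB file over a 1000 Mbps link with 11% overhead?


Effective throughput = 1000 * (1 - 11/100) = 890 Mbps
File size in Mb = 255 * 8 = 2040 Mb
Time = 2040 / 890
Time = 2.2921 seconds


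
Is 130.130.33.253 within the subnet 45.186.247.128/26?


Subnet network: 45.186.247.128
Test IP AND mask: 130.130.33.192
No, 130.130.33.253 is not in 45.186.247.128/26


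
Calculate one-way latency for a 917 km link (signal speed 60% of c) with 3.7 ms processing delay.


Speed = 0.6 * 3e5 km/s = 180000 km/s
Propagation delay = 917 / 180000 = 0.0051 s = 5.0944 ms
Processing delay = 3.7 ms
Total one-way latency = 8.7944 ms


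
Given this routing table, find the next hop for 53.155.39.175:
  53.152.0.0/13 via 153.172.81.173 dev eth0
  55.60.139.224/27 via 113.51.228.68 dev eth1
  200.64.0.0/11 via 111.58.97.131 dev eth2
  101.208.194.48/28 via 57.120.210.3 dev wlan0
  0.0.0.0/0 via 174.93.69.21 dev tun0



Longest prefix match for 53.155.39.175:
  /13 53.152.0.0: MATCH
  /27 55.60.139.224: no
  /11 200.64.0.0: no
  /28 101.208.194.48: no
  /0 0.0.0.0: MATCH
Selected: next-hop 153.172.81.173 via eth0 (matched /13)


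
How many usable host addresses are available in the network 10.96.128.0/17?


Host bits = 32 - 17 = 15
Total addresses = 2^15 = 32768
Usable = total - 2 (network and broadcast)
Usable hosts: 32766


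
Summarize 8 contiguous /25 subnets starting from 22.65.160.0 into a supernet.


Original prefix: /25
Number of subnets: 8 = 2^3
New prefix = 25 - 3 = 22
Supernet: 22.65.160.0/22


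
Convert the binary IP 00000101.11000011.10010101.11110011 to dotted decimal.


00000101 = 5
11000011 = 195
10010101 = 149
11110011 = 243
IP: 5.195.149.243


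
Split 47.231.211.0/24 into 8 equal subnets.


New prefix = 24 + 3 = 27
Each subnet has 32 addresses
  47.231.211.0/27
  47.231.211.32/27
  47.231.211.64/27
  47.231.211.96/27
  47.231.211.128/27
  47.231.211.160/27
  47.231.211.192/27
  47.231.211.224/27
Subnets: 47.231.211.0/27, 47.231.211.32/27, 47.231.211.64/27, 47.231.211.96/27, 47.231.211.128/27, 47.231.211.160/27, 47.231.211.192/27, 47.231.211.224/27


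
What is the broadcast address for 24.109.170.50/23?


Network: 24.109.170.0/23
Host bits = 9
Set all host bits to 1:
Broadcast: 24.109.171.255


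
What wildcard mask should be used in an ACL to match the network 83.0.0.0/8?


Subnet mask: 255.0.0.0
Wildcard = 255.255.255.255 - subnet mask
255 - 255 = 0
255 - 0 = 255
255 - 0 = 255
255 - 0 = 255
Wildcard: 0.255.255.255


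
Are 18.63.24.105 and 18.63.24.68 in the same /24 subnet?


Mask: 255.255.255.0
18.63.24.105 AND mask = 18.63.24.0
18.63.24.68 AND mask = 18.63.24.0
Yes, same subnet (18.63.24.0)


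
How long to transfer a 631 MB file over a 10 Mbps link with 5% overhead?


Effective throughput = 10 * (1 - 5/100) = 9.5 Mbps
File size in Mb = 631 * 8 = 5048 Mb
Time = 5048 / 9.5
Time = 531.3684 seconds


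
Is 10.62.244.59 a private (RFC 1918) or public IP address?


RFC 1918 private ranges:
  10.0.0.0/8 (10.0.0.0 - 10.255.255.255)
  172.16.0.0/12 (172.16.0.0 - 172.31.255.255)
  192.168.0.0/16 (192.168.0.0 - 192.168.255.255)
Private (in 10.0.0.0/8)


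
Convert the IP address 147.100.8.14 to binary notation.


147 = 10010011
100 = 01100100
8 = 00001000
14 = 00001110
Binary: 10010011.01100100.00001000.00001110


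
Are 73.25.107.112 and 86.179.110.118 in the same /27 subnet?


Mask: 255.255.255.224
73.25.107.112 AND mask = 73.25.107.96
86.179.110.118 AND mask = 86.179.110.96
No, different subnets (73.25.107.96 vs 86.179.110.96)


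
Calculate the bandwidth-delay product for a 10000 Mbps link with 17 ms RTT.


BDP = bandwidth * RTT
= 10000 Mbps * 17 ms
= 10000 * 1e6 * 17 / 1000 bits
= 170000000 bits
= 21250000 bytes
= 20751.9531 KB
BDP = 170000000 bits (21250000 bytes)


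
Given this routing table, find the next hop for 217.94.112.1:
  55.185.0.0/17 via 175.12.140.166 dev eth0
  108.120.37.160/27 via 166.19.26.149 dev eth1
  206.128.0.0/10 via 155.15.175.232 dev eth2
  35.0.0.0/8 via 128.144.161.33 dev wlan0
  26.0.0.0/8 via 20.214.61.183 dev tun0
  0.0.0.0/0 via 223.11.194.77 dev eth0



Longest prefix match for 217.94.112.1:
  /17 55.185.0.0: no
  /27 108.120.37.160: no
  /10 206.128.0.0: no
  /8 35.0.0.0: no
  /8 26.0.0.0: no
  /0 0.0.0.0: MATCH
Selected: next-hop 223.11.194.77 via eth0 (matched /0)


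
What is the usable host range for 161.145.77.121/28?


Network: 161.145.77.112
Broadcast: 161.145.77.127
First usable = network + 1
Last usable = broadcast - 1
Range: 161.145.77.113 to 161.145.77.126


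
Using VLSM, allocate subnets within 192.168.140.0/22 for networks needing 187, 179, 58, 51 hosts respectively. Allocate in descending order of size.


187 hosts -> /24 (254 usable): 192.168.140.0/24
179 hosts -> /24 (254 usable): 192.168.141.0/24
58 hosts -> /26 (62 usable): 192.168.142.0/26
51 hosts -> /26 (62 usable): 192.168.142.64/26
Allocation: 192.168.140.0/24 (187 hosts, 254 usable); 192.168.141.0/24 (179 hosts, 254 usable); 192.168.142.0/26 (58 hosts, 62 usable); 192.168.142.64/26 (51 hosts, 62 usable)


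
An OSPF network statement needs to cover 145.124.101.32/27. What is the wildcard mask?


Subnet mask: 255.255.255.224
Wildcard = 255.255.255.255 - subnet mask
255 - 255 = 0
255 - 255 = 0
255 - 255 = 0
255 - 224 = 31
Wildcard: 0.0.0.31


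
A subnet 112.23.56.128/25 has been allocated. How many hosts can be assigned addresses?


Host bits = 32 - 25 = 7
Total addresses = 2^7 = 128
Usable = total - 2 (network and broadcast)
Usable hosts: 126


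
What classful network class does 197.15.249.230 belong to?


First octet: 197
Binary: 11000101
110xxxxx -> Class C (192-223)
Class C, default mask 255.255.255.0 (/24)


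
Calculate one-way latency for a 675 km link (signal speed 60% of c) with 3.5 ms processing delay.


Speed = 0.6 * 3e5 km/s = 180000 km/s
Propagation delay = 675 / 180000 = 0.0037 s = 3.75 ms
Processing delay = 3.5 ms
Total one-way latency = 7.25 ms


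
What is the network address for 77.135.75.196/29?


IP:   01001101.10000111.01001011.11000100
Mask: 11111111.11111111.11111111.11111000
AND operation:
Net:  01001101.10000111.01001011.11000000
Network: 77.135.75.192/29


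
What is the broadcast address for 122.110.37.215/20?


Network: 122.110.32.0/20
Host bits = 12
Set all host bits to 1:
Broadcast: 122.110.47.255


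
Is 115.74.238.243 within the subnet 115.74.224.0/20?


Subnet network: 115.74.224.0
Test IP AND mask: 115.74.224.0
Yes, 115.74.238.243 is in 115.74.224.0/20


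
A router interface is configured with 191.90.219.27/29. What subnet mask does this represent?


/29 means 29 network bits, 3 host bits
Binary: 11111111111111111111111111111000
Mask: 255.255.255.248


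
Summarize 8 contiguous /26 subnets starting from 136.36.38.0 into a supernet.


Original prefix: /26
Number of subnets: 8 = 2^3
New prefix = 26 - 3 = 23
Supernet: 136.36.38.0/23


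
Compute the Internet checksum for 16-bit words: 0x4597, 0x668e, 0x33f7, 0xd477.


Sum all words (with carry folding):
+ 0x4597 = 0x4597
+ 0x668e = 0xac25
+ 0x33f7 = 0xe01c
+ 0xd477 = 0xb494
One's complement: ~0xb494
Checksum = 0x4b6b


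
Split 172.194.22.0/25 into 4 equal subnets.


New prefix = 25 + 2 = 27
Each subnet has 32 addresses
  172.194.22.0/27
  172.194.22.32/27
  172.194.22.64/27
  172.194.22.96/27
Subnets: 172.194.22.0/27, 172.194.22.32/27, 172.194.22.64/27, 172.194.22.96/27


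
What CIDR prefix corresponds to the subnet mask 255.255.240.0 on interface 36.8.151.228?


Binary: 11111111.11111111.11110000.00000000
Count leading 1s
Prefix: /20


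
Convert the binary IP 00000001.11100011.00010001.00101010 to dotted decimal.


00000001 = 1
11100011 = 227
00010001 = 17
00101010 = 42
IP: 1.227.17.42


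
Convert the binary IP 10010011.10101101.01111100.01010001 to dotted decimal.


10010011 = 147
10101101 = 173
01111100 = 124
01010001 = 81
IP: 147.173.124.81


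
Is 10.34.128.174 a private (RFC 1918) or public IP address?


RFC 1918 private ranges:
  10.0.0.0/8 (10.0.0.0 - 10.255.255.255)
  172.16.0.0/12 (172.16.0.0 - 172.31.255.255)
  192.168.0.0/16 (192.168.0.0 - 192.168.255.255)
Private (in 10.0.0.0/8)


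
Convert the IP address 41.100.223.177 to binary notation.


41 = 00101001
100 = 01100100
223 = 11011111
177 = 10110001
Binary: 00101001.01100100.11011111.10110001


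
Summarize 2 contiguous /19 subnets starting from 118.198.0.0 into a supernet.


Original prefix: /19
Number of subnets: 2 = 2^1
New prefix = 19 - 1 = 18
Supernet: 118.198.0.0/18


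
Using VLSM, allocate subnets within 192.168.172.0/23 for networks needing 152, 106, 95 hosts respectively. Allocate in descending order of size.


152 hosts -> /24 (254 usable): 192.168.172.0/24
106 hosts -> /25 (126 usable): 192.168.173.0/25
95 hosts -> /25 (126 usable): 192.168.173.128/25
Allocation: 192.168.172.0/24 (152 hosts, 254 usable); 192.168.173.0/25 (106 hosts, 126 usable); 192.168.173.128/25 (95 hosts, 126 usable)


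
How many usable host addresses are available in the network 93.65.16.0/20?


Host bits = 32 - 20 = 12
Total addresses = 2^12 = 4096
Usable = total - 2 (network and broadcast)
Usable hosts: 4094


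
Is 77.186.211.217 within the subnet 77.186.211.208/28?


Subnet network: 77.186.211.208
Test IP AND mask: 77.186.211.208
Yes, 77.186.211.217 is in 77.186.211.208/28


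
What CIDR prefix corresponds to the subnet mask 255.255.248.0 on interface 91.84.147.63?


Binary: 11111111.11111111.11111000.00000000
Count leading 1s
Prefix: /21


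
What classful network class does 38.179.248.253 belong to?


First octet: 38
Binary: 00100110
0xxxxxxx -> Class A (1-126)
Class A, default mask 255.0.0.0 (/8)


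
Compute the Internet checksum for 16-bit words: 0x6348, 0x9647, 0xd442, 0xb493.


Sum all words (with carry folding):
+ 0x6348 = 0x6348
+ 0x9647 = 0xf98f
+ 0xd442 = 0xcdd2
+ 0xb493 = 0x8266
One's complement: ~0x8266
Checksum = 0x7d99


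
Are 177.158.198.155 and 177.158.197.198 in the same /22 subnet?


Mask: 255.255.252.0
177.158.198.155 AND mask = 177.158.196.0
177.158.197.198 AND mask = 177.158.196.0
Yes, same subnet (177.158.196.0)


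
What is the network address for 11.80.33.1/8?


IP:   00001011.01010000.00100001.00000001
Mask: 11111111.00000000.00000000.00000000
AND operation:
Net:  00001011.00000000.00000000.00000000
Network: 11.0.0.0/8


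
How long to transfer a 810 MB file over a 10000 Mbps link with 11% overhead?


Effective throughput = 10000 * (1 - 11/100) = 8900 Mbps
File size in Mb = 810 * 8 = 6480 Mb
Time = 6480 / 8900
Time = 0.7281 seconds


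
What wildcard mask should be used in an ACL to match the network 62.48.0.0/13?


Subnet mask: 255.248.0.0
Wildcard = 255.255.255.255 - subnet mask
255 - 255 = 0
255 - 248 = 7
255 - 0 = 255
255 - 0 = 255
Wildcard: 0.7.255.255


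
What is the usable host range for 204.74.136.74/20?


Network: 204.74.128.0
Broadcast: 204.74.143.255
First usable = network + 1
Last usable = broadcast - 1
Range: 204.74.128.1 to 204.74.143.254


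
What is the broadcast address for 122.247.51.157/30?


Network: 122.247.51.156/30
Host bits = 2
Set all host bits to 1:
Broadcast: 122.247.51.159


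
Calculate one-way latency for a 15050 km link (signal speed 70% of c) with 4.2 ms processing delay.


Speed = 0.7 * 3e5 km/s = 210000 km/s
Propagation delay = 15050 / 210000 = 0.0717 s = 71.6667 ms
Processing delay = 4.2 ms
Total one-way latency = 75.8667 ms


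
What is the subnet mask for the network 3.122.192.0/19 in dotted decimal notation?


/19 means 19 network bits, 13 host bits
Binary: 11111111111111111110000000000000
Mask: 255.255.224.0


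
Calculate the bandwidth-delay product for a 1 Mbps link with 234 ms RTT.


BDP = bandwidth * RTT
= 1 Mbps * 234 ms
= 1 * 1e6 * 234 / 1000 bits
= 234000 bits
= 29250 bytes
= 28.5645 KB
BDP = 234000 bits (29250 bytes)


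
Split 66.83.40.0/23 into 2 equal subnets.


New prefix = 23 + 1 = 24
Each subnet has 256 addresses
  66.83.40.0/24
  66.83.41.0/24
Subnets: 66.83.40.0/24, 66.83.41.0/24


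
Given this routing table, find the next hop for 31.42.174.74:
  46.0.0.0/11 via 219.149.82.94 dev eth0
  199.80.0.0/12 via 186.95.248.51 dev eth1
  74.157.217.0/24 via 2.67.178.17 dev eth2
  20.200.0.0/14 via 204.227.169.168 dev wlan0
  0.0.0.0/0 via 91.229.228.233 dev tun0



Longest prefix match for 31.42.174.74:
  /11 46.0.0.0: no
  /12 199.80.0.0: no
  /24 74.157.217.0: no
  /14 20.200.0.0: no
  /0 0.0.0.0: MATCH
Selected: next-hop 91.229.228.233 via tun0 (matched /0)


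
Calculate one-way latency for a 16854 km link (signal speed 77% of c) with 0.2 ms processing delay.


Speed = 0.77 * 3e5 km/s = 231000 km/s
Propagation delay = 16854 / 231000 = 0.073 s = 72.961 ms
Processing delay = 0.2 ms
Total one-way latency = 73.161 ms


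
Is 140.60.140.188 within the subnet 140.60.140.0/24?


Subnet network: 140.60.140.0
Test IP AND mask: 140.60.140.0
Yes, 140.60.140.188 is in 140.60.140.0/24


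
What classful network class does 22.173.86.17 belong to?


First octet: 22
Binary: 00010110
0xxxxxxx -> Class A (1-126)
Class A, default mask 255.0.0.0 (/8)


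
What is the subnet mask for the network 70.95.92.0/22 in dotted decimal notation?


/22 means 22 network bits, 10 host bits
Binary: 11111111111111111111110000000000
Mask: 255.255.252.0


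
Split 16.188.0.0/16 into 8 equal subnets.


New prefix = 16 + 3 = 19
Each subnet has 8192 addresses
  16.188.0.0/19
  16.188.32.0/19
  16.188.64.0/19
  16.188.96.0/19
  16.188.128.0/19
  16.188.160.0/19
  16.188.192.0/19
  16.188.224.0/19
Subnets: 16.188.0.0/19, 16.188.32.0/19, 16.188.64.0/19, 16.188.96.0/19, 16.188.128.0/19, 16.188.160.0/19, 16.188.192.0/19, 16.188.224.0/19


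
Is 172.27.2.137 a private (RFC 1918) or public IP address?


RFC 1918 private ranges:
  10.0.0.0/8 (10.0.0.0 - 10.255.255.255)
  172.16.0.0/12 (172.16.0.0 - 172.31.255.255)
  192.168.0.0/16 (192.168.0.0 - 192.168.255.255)
Private (in 172.16.0.0/12)


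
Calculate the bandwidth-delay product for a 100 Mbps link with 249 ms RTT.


BDP = bandwidth * RTT
= 100 Mbps * 249 ms
= 100 * 1e6 * 249 / 1000 bits
= 24900000 bits
= 3112500 bytes
= 3039.5508 KB
BDP = 24900000 bits (3112500 bytes)


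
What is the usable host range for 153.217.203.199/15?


Network: 153.216.0.0
Broadcast: 153.217.255.255
First usable = network + 1
Last usable = broadcast - 1
Range: 153.216.0.1 to 153.217.255.254


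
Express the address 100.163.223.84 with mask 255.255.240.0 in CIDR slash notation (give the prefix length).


Binary: 11111111.11111111.11110000.00000000
Count leading 1s
Prefix: /20


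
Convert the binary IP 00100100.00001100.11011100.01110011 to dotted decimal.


00100100 = 36
00001100 = 12
11011100 = 220
01110011 = 115
IP: 36.12.220.115


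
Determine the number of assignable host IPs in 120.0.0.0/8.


Host bits = 32 - 8 = 24
Total addresses = 2^24 = 16777216
Usable = total - 2 (network and broadcast)
Usable hosts: 16777214


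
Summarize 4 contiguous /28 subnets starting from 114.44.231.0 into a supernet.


Original prefix: /28
Number of subnets: 4 = 2^2
New prefix = 28 - 2 = 26
Supernet: 114.44.231.0/26


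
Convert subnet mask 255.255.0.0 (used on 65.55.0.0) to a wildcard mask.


Subnet mask: 255.255.0.0
Wildcard = 255.255.255.255 - subnet mask
255 - 255 = 0
255 - 255 = 0
255 - 0 = 255
255 - 0 = 255
Wildcard: 0.0.255.255


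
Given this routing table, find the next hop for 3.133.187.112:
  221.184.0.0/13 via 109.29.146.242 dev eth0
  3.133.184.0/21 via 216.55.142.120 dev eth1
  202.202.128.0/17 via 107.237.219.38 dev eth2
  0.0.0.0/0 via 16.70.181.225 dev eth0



Longest prefix match for 3.133.187.112:
  /13 221.184.0.0: no
  /21 3.133.184.0: MATCH
  /17 202.202.128.0: no
  /0 0.0.0.0: MATCH
Selected: next-hop 216.55.142.120 via eth1 (matched /21)
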